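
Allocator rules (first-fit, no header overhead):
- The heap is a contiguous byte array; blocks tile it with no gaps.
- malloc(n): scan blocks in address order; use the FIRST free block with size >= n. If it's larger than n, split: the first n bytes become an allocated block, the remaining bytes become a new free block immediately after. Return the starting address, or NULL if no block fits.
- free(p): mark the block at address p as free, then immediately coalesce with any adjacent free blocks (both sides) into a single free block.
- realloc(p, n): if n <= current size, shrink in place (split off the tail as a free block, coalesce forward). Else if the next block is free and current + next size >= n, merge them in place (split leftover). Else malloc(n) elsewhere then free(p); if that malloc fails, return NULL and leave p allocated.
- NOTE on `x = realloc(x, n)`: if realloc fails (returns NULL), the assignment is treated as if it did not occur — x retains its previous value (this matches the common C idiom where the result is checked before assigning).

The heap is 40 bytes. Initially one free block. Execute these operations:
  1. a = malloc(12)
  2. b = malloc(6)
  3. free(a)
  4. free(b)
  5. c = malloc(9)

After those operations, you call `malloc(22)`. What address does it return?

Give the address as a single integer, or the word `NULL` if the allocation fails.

Op 1: a = malloc(12) -> a = 0; heap: [0-11 ALLOC][12-39 FREE]
Op 2: b = malloc(6) -> b = 12; heap: [0-11 ALLOC][12-17 ALLOC][18-39 FREE]
Op 3: free(a) -> (freed a); heap: [0-11 FREE][12-17 ALLOC][18-39 FREE]
Op 4: free(b) -> (freed b); heap: [0-39 FREE]
Op 5: c = malloc(9) -> c = 0; heap: [0-8 ALLOC][9-39 FREE]
malloc(22): first-fit scan over [0-8 ALLOC][9-39 FREE] -> 9

Answer: 9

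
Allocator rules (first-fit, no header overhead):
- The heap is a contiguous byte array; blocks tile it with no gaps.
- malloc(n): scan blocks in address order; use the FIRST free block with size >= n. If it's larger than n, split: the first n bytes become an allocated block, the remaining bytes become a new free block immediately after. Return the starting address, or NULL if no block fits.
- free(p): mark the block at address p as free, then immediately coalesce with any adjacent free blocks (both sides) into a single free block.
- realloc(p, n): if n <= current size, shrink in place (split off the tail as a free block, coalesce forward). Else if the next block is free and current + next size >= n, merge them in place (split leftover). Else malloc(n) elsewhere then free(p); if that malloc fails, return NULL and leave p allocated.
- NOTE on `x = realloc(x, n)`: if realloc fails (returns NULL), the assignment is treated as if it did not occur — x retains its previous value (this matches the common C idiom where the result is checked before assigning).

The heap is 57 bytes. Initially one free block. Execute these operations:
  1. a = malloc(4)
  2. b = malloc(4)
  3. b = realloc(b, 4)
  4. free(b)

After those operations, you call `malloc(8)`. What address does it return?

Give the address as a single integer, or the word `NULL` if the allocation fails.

Op 1: a = malloc(4) -> a = 0; heap: [0-3 ALLOC][4-56 FREE]
Op 2: b = malloc(4) -> b = 4; heap: [0-3 ALLOC][4-7 ALLOC][8-56 FREE]
Op 3: b = realloc(b, 4) -> b = 4; heap: [0-3 ALLOC][4-7 ALLOC][8-56 FREE]
Op 4: free(b) -> (freed b); heap: [0-3 ALLOC][4-56 FREE]
malloc(8): first-fit scan over [0-3 ALLOC][4-56 FREE] -> 4

Answer: 4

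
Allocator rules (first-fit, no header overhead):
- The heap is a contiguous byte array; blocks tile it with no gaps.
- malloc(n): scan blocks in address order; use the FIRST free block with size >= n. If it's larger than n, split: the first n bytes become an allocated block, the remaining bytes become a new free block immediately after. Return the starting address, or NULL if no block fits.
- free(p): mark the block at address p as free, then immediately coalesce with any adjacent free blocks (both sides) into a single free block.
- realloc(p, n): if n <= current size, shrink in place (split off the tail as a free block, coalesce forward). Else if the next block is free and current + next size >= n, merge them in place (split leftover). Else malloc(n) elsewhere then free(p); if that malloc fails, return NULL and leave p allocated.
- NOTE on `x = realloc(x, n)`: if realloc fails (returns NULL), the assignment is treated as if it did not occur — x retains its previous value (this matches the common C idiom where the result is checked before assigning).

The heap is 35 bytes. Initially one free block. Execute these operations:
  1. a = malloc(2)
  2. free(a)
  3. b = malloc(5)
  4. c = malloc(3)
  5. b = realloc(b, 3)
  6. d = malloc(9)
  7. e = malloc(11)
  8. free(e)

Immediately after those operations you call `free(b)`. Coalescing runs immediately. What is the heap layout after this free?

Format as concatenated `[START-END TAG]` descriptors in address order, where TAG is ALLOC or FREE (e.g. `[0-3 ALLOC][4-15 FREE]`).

Answer: [0-4 FREE][5-7 ALLOC][8-16 ALLOC][17-34 FREE]

Derivation:
Op 1: a = malloc(2) -> a = 0; heap: [0-1 ALLOC][2-34 FREE]
Op 2: free(a) -> (freed a); heap: [0-34 FREE]
Op 3: b = malloc(5) -> b = 0; heap: [0-4 ALLOC][5-34 FREE]
Op 4: c = malloc(3) -> c = 5; heap: [0-4 ALLOC][5-7 ALLOC][8-34 FREE]
Op 5: b = realloc(b, 3) -> b = 0; heap: [0-2 ALLOC][3-4 FREE][5-7 ALLOC][8-34 FREE]
Op 6: d = malloc(9) -> d = 8; heap: [0-2 ALLOC][3-4 FREE][5-7 ALLOC][8-16 ALLOC][17-34 FREE]
Op 7: e = malloc(11) -> e = 17; heap: [0-2 ALLOC][3-4 FREE][5-7 ALLOC][8-16 ALLOC][17-27 ALLOC][28-34 FREE]
Op 8: free(e) -> (freed e); heap: [0-2 ALLOC][3-4 FREE][5-7 ALLOC][8-16 ALLOC][17-34 FREE]
free(b): b = 0 -> block [0-2 ALLOC]; mark free, coalesce with adjacent free neighbors -> [0-4 FREE][5-7 ALLOC][8-16 ALLOC][17-34 FREE]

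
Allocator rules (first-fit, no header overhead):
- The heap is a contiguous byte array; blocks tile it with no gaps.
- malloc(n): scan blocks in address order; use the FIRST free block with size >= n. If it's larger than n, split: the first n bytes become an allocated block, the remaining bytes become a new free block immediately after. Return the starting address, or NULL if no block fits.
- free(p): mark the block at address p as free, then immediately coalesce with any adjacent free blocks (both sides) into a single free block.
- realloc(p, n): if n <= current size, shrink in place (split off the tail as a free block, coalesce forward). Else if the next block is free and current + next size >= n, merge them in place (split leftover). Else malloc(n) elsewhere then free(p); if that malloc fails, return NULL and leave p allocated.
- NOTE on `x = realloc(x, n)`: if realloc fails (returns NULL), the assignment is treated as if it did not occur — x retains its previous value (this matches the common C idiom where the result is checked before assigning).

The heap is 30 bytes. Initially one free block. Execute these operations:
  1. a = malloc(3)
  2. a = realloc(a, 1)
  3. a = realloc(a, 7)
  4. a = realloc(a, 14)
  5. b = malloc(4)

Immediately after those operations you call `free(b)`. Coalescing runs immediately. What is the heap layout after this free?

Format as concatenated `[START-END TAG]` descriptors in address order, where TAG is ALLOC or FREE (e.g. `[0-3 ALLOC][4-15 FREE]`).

Op 1: a = malloc(3) -> a = 0; heap: [0-2 ALLOC][3-29 FREE]
Op 2: a = realloc(a, 1) -> a = 0; heap: [0-0 ALLOC][1-29 FREE]
Op 3: a = realloc(a, 7) -> a = 0; heap: [0-6 ALLOC][7-29 FREE]
Op 4: a = realloc(a, 14) -> a = 0; heap: [0-13 ALLOC][14-29 FREE]
Op 5: b = malloc(4) -> b = 14; heap: [0-13 ALLOC][14-17 ALLOC][18-29 FREE]
free(b): b = 14 -> block [14-17 ALLOC]; mark free, coalesce with adjacent free neighbors -> [0-13 ALLOC][14-29 FREE]

Answer: [0-13 ALLOC][14-29 FREE]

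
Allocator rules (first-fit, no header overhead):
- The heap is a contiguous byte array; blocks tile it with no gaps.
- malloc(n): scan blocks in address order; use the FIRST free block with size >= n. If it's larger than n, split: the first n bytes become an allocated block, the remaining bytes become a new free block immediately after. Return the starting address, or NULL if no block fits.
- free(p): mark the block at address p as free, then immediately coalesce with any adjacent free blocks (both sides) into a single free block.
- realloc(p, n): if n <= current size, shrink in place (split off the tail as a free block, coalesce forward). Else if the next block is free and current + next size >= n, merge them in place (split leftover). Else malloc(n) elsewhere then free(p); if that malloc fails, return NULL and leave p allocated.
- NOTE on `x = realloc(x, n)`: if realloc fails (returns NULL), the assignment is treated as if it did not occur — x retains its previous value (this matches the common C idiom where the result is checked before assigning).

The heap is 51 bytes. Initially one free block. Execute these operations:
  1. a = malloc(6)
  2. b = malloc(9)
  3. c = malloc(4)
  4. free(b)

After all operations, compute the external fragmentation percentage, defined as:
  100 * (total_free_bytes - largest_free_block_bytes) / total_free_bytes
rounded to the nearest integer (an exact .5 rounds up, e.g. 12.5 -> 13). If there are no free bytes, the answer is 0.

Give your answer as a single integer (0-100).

Answer: 22

Derivation:
Op 1: a = malloc(6) -> a = 0; heap: [0-5 ALLOC][6-50 FREE]
Op 2: b = malloc(9) -> b = 6; heap: [0-5 ALLOC][6-14 ALLOC][15-50 FREE]
Op 3: c = malloc(4) -> c = 15; heap: [0-5 ALLOC][6-14 ALLOC][15-18 ALLOC][19-50 FREE]
Op 4: free(b) -> (freed b); heap: [0-5 ALLOC][6-14 FREE][15-18 ALLOC][19-50 FREE]
Free blocks: [9 32] total_free=41 largest=32 -> 100*(41-32)/41 = 900/41 ≈ 21.951 -> rounds to 22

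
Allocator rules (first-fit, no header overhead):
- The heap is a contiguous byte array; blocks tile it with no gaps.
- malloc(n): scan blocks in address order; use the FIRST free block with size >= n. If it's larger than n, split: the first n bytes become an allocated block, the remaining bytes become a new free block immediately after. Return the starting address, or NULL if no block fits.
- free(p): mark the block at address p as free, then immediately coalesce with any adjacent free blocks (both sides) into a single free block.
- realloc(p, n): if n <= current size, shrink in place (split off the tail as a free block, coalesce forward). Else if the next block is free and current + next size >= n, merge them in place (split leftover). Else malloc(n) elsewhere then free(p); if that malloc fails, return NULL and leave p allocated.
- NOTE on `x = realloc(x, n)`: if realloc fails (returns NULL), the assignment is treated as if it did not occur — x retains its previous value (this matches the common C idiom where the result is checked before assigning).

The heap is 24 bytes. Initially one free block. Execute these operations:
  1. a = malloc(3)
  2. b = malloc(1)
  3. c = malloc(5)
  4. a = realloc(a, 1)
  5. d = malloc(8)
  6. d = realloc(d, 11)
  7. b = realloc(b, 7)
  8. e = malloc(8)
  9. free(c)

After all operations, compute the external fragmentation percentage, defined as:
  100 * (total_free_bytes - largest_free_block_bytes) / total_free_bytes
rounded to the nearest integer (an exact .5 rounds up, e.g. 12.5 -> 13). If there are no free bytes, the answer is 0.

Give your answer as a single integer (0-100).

Answer: 55

Derivation:
Op 1: a = malloc(3) -> a = 0; heap: [0-2 ALLOC][3-23 FREE]
Op 2: b = malloc(1) -> b = 3; heap: [0-2 ALLOC][3-3 ALLOC][4-23 FREE]
Op 3: c = malloc(5) -> c = 4; heap: [0-2 ALLOC][3-3 ALLOC][4-8 ALLOC][9-23 FREE]
Op 4: a = realloc(a, 1) -> a = 0; heap: [0-0 ALLOC][1-2 FREE][3-3 ALLOC][4-8 ALLOC][9-23 FREE]
Op 5: d = malloc(8) -> d = 9; heap: [0-0 ALLOC][1-2 FREE][3-3 ALLOC][4-8 ALLOC][9-16 ALLOC][17-23 FREE]
Op 6: d = realloc(d, 11) -> d = 9; heap: [0-0 ALLOC][1-2 FREE][3-3 ALLOC][4-8 ALLOC][9-19 ALLOC][20-23 FREE]
Op 7: b = realloc(b, 7) -> NULL (b unchanged); heap: [0-0 ALLOC][1-2 FREE][3-3 ALLOC][4-8 ALLOC][9-19 ALLOC][20-23 FREE]
Op 8: e = malloc(8) -> e = NULL; heap: [0-0 ALLOC][1-2 FREE][3-3 ALLOC][4-8 ALLOC][9-19 ALLOC][20-23 FREE]
Op 9: free(c) -> (freed c); heap: [0-0 ALLOC][1-2 FREE][3-3 ALLOC][4-8 FREE][9-19 ALLOC][20-23 FREE]
Free blocks: [2 5 4] total_free=11 largest=5 -> 100*(11-5)/11 = 600/11 ≈ 54.545 -> rounds to 55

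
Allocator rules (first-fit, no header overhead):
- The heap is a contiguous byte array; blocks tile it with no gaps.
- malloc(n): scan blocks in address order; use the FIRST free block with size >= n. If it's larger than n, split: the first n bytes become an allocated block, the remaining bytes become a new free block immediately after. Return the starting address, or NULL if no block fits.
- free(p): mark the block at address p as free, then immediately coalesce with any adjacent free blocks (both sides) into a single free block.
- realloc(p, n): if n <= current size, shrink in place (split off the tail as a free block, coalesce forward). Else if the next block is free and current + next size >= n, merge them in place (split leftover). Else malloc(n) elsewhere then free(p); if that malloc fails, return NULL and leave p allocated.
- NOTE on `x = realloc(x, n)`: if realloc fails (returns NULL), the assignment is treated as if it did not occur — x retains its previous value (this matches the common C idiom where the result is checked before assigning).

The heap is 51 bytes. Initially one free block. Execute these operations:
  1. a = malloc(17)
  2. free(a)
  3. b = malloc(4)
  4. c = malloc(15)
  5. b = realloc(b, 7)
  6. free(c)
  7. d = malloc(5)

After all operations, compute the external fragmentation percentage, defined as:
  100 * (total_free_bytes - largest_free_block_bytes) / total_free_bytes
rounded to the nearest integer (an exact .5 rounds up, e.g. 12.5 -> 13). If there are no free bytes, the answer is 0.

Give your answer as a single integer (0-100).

Answer: 36

Derivation:
Op 1: a = malloc(17) -> a = 0; heap: [0-16 ALLOC][17-50 FREE]
Op 2: free(a) -> (freed a); heap: [0-50 FREE]
Op 3: b = malloc(4) -> b = 0; heap: [0-3 ALLOC][4-50 FREE]
Op 4: c = malloc(15) -> c = 4; heap: [0-3 ALLOC][4-18 ALLOC][19-50 FREE]
Op 5: b = realloc(b, 7) -> b = 19; heap: [0-3 FREE][4-18 ALLOC][19-25 ALLOC][26-50 FREE]
Op 6: free(c) -> (freed c); heap: [0-18 FREE][19-25 ALLOC][26-50 FREE]
Op 7: d = malloc(5) -> d = 0; heap: [0-4 ALLOC][5-18 FREE][19-25 ALLOC][26-50 FREE]
Free blocks: [14 25] total_free=39 largest=25 -> 100*(39-25)/39 = 1400/39 ≈ 35.897 -> rounds to 36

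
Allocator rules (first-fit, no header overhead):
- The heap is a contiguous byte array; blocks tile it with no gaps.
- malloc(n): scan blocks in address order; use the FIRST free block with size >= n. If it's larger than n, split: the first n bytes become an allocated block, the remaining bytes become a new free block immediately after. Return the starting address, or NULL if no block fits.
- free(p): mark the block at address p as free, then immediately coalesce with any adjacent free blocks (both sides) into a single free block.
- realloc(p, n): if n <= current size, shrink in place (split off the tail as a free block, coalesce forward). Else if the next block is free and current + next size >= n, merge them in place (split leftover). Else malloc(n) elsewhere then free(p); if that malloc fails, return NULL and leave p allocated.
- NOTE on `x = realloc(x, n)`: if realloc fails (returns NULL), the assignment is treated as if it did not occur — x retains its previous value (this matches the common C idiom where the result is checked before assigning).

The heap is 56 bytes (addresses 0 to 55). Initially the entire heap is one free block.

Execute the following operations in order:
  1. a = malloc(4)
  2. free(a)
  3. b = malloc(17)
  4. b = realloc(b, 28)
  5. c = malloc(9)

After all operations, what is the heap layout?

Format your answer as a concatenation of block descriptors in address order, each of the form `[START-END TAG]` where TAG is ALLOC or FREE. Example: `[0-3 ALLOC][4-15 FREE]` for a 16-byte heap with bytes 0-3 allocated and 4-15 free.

Answer: [0-27 ALLOC][28-36 ALLOC][37-55 FREE]

Derivation:
Op 1: a = malloc(4) -> a = 0; heap: [0-3 ALLOC][4-55 FREE]
Op 2: free(a) -> (freed a); heap: [0-55 FREE]
Op 3: b = malloc(17) -> b = 0; heap: [0-16 ALLOC][17-55 FREE]
Op 4: b = realloc(b, 28) -> b = 0; heap: [0-27 ALLOC][28-55 FREE]
Op 5: c = malloc(9) -> c = 28; heap: [0-27 ALLOC][28-36 ALLOC][37-55 FREE]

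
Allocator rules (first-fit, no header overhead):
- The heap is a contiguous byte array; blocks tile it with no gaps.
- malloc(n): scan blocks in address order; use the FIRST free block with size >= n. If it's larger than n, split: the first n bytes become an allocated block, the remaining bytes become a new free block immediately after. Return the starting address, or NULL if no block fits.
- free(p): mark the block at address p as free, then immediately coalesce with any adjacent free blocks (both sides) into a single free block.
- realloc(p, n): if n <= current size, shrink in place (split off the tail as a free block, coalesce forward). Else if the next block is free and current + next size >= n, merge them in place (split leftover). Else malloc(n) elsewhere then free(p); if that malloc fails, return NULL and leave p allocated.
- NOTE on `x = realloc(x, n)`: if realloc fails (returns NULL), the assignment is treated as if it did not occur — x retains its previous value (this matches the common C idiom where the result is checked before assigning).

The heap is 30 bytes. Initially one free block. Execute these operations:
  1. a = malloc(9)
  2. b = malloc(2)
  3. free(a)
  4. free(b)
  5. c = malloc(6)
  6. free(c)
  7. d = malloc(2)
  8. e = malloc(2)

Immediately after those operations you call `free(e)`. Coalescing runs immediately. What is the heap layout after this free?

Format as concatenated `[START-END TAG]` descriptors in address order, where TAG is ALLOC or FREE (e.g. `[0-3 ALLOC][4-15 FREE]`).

Op 1: a = malloc(9) -> a = 0; heap: [0-8 ALLOC][9-29 FREE]
Op 2: b = malloc(2) -> b = 9; heap: [0-8 ALLOC][9-10 ALLOC][11-29 FREE]
Op 3: free(a) -> (freed a); heap: [0-8 FREE][9-10 ALLOC][11-29 FREE]
Op 4: free(b) -> (freed b); heap: [0-29 FREE]
Op 5: c = malloc(6) -> c = 0; heap: [0-5 ALLOC][6-29 FREE]
Op 6: free(c) -> (freed c); heap: [0-29 FREE]
Op 7: d = malloc(2) -> d = 0; heap: [0-1 ALLOC][2-29 FREE]
Op 8: e = malloc(2) -> e = 2; heap: [0-1 ALLOC][2-3 ALLOC][4-29 FREE]
free(e): e = 2 -> block [2-3 ALLOC]; mark free, coalesce with adjacent free neighbors -> [0-1 ALLOC][2-29 FREE]

Answer: [0-1 ALLOC][2-29 FREE]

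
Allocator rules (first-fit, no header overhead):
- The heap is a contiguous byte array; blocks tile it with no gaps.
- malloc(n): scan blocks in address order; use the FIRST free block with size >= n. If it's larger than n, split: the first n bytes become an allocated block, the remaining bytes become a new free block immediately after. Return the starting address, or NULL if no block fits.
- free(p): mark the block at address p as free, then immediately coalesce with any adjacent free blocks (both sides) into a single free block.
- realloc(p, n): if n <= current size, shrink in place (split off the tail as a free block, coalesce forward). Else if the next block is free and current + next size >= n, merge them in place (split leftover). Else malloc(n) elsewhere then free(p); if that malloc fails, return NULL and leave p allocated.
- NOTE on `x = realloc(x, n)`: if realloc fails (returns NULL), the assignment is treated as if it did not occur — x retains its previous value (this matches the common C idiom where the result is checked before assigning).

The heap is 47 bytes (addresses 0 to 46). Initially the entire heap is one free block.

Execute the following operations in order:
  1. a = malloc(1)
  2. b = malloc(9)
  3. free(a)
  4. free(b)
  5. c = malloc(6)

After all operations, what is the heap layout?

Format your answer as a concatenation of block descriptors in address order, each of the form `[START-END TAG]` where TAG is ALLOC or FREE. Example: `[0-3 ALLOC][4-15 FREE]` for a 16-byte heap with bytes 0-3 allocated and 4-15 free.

Answer: [0-5 ALLOC][6-46 FREE]

Derivation:
Op 1: a = malloc(1) -> a = 0; heap: [0-0 ALLOC][1-46 FREE]
Op 2: b = malloc(9) -> b = 1; heap: [0-0 ALLOC][1-9 ALLOC][10-46 FREE]
Op 3: free(a) -> (freed a); heap: [0-0 FREE][1-9 ALLOC][10-46 FREE]
Op 4: free(b) -> (freed b); heap: [0-46 FREE]
Op 5: c = malloc(6) -> c = 0; heap: [0-5 ALLOC][6-46 FREE]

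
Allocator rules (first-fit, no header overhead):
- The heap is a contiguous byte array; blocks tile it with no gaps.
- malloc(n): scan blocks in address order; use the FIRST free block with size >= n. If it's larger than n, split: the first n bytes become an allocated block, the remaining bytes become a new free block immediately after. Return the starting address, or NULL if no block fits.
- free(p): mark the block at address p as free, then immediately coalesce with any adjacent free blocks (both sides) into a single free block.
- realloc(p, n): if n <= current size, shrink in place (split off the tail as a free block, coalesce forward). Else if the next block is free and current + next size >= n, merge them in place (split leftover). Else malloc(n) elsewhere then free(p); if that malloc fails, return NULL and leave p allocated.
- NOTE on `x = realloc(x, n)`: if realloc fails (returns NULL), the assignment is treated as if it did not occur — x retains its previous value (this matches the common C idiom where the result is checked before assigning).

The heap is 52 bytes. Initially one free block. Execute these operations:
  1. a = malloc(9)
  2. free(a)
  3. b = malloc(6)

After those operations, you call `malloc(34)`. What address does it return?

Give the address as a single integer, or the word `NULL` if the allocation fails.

Answer: 6

Derivation:
Op 1: a = malloc(9) -> a = 0; heap: [0-8 ALLOC][9-51 FREE]
Op 2: free(a) -> (freed a); heap: [0-51 FREE]
Op 3: b = malloc(6) -> b = 0; heap: [0-5 ALLOC][6-51 FREE]
malloc(34): first-fit scan over [0-5 ALLOC][6-51 FREE] -> 6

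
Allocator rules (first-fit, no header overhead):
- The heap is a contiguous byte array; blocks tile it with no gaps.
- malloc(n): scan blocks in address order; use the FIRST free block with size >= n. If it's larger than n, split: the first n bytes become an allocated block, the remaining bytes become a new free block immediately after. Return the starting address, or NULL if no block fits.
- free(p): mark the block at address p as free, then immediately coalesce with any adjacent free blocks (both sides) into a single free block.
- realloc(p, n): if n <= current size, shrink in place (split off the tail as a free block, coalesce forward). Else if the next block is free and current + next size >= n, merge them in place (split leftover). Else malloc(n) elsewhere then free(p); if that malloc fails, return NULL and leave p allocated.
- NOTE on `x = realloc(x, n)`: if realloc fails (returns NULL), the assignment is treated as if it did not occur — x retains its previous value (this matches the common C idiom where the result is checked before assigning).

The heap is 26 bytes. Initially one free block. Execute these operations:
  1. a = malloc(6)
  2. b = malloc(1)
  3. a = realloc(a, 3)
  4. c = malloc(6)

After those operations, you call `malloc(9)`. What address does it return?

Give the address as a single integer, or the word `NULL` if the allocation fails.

Op 1: a = malloc(6) -> a = 0; heap: [0-5 ALLOC][6-25 FREE]
Op 2: b = malloc(1) -> b = 6; heap: [0-5 ALLOC][6-6 ALLOC][7-25 FREE]
Op 3: a = realloc(a, 3) -> a = 0; heap: [0-2 ALLOC][3-5 FREE][6-6 ALLOC][7-25 FREE]
Op 4: c = malloc(6) -> c = 7; heap: [0-2 ALLOC][3-5 FREE][6-6 ALLOC][7-12 ALLOC][13-25 FREE]
malloc(9): first-fit scan over [0-2 ALLOC][3-5 FREE][6-6 ALLOC][7-12 ALLOC][13-25 FREE] -> 13

Answer: 13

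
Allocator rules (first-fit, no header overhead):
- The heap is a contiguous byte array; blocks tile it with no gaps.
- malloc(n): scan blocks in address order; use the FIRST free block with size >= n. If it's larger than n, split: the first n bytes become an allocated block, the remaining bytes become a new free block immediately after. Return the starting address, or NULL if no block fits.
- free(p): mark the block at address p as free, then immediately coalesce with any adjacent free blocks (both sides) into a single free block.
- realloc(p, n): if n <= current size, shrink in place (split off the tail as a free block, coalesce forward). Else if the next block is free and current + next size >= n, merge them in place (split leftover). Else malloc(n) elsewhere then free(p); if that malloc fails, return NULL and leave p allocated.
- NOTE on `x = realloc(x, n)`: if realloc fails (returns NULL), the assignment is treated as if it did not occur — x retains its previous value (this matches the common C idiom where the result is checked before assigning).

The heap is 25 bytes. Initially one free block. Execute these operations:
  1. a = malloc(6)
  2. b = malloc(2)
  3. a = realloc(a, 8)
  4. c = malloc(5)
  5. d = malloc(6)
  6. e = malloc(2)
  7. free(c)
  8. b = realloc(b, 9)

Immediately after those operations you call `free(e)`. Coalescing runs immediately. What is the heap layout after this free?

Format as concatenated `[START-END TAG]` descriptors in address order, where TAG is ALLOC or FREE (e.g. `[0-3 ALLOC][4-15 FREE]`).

Answer: [0-5 FREE][6-7 ALLOC][8-15 ALLOC][16-21 ALLOC][22-24 FREE]

Derivation:
Op 1: a = malloc(6) -> a = 0; heap: [0-5 ALLOC][6-24 FREE]
Op 2: b = malloc(2) -> b = 6; heap: [0-5 ALLOC][6-7 ALLOC][8-24 FREE]
Op 3: a = realloc(a, 8) -> a = 8; heap: [0-5 FREE][6-7 ALLOC][8-15 ALLOC][16-24 FREE]
Op 4: c = malloc(5) -> c = 0; heap: [0-4 ALLOC][5-5 FREE][6-7 ALLOC][8-15 ALLOC][16-24 FREE]
Op 5: d = malloc(6) -> d = 16; heap: [0-4 ALLOC][5-5 FREE][6-7 ALLOC][8-15 ALLOC][16-21 ALLOC][22-24 FREE]
Op 6: e = malloc(2) -> e = 22; heap: [0-4 ALLOC][5-5 FREE][6-7 ALLOC][8-15 ALLOC][16-21 ALLOC][22-23 ALLOC][24-24 FREE]
Op 7: free(c) -> (freed c); heap: [0-5 FREE][6-7 ALLOC][8-15 ALLOC][16-21 ALLOC][22-23 ALLOC][24-24 FREE]
Op 8: b = realloc(b, 9) -> NULL (b unchanged); heap: [0-5 FREE][6-7 ALLOC][8-15 ALLOC][16-21 ALLOC][22-23 ALLOC][24-24 FREE]
free(e): e = 22 -> block [22-23 ALLOC]; mark free, coalesce with adjacent free neighbors -> [0-5 FREE][6-7 ALLOC][8-15 ALLOC][16-21 ALLOC][22-24 FREE]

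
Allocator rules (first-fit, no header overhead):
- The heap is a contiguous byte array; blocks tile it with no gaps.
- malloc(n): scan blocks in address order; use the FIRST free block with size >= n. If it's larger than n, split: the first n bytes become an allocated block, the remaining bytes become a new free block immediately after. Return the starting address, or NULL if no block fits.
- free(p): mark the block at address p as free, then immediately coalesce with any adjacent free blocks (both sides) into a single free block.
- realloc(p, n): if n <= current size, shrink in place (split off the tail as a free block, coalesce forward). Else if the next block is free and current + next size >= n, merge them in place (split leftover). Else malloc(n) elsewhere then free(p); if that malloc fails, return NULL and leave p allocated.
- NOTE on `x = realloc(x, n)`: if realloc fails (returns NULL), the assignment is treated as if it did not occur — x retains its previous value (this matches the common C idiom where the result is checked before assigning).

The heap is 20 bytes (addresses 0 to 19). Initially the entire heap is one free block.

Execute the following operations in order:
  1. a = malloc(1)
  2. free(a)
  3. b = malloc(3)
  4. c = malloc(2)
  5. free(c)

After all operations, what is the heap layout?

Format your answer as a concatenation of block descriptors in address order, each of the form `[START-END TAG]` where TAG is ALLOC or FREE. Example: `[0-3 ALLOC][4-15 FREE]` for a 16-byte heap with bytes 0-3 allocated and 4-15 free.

Op 1: a = malloc(1) -> a = 0; heap: [0-0 ALLOC][1-19 FREE]
Op 2: free(a) -> (freed a); heap: [0-19 FREE]
Op 3: b = malloc(3) -> b = 0; heap: [0-2 ALLOC][3-19 FREE]
Op 4: c = malloc(2) -> c = 3; heap: [0-2 ALLOC][3-4 ALLOC][5-19 FREE]
Op 5: free(c) -> (freed c); heap: [0-2 ALLOC][3-19 FREE]

Answer: [0-2 ALLOC][3-19 FREE]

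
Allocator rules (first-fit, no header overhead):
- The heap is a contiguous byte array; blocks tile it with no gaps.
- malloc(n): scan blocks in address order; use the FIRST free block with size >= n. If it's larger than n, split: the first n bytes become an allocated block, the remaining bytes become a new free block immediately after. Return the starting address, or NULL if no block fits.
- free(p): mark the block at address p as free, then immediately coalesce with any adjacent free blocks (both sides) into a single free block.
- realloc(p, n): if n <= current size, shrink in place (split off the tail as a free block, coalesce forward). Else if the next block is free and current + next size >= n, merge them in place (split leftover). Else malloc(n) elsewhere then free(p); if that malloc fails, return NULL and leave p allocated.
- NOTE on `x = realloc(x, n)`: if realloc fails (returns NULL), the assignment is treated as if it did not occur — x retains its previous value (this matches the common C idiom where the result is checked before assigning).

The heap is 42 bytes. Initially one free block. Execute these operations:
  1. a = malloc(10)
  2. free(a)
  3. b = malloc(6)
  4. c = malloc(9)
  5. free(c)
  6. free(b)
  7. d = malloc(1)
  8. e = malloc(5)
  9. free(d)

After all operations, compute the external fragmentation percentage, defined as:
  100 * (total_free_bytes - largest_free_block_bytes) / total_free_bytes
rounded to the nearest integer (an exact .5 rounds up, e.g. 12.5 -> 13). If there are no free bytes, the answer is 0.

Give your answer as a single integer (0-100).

Op 1: a = malloc(10) -> a = 0; heap: [0-9 ALLOC][10-41 FREE]
Op 2: free(a) -> (freed a); heap: [0-41 FREE]
Op 3: b = malloc(6) -> b = 0; heap: [0-5 ALLOC][6-41 FREE]
Op 4: c = malloc(9) -> c = 6; heap: [0-5 ALLOC][6-14 ALLOC][15-41 FREE]
Op 5: free(c) -> (freed c); heap: [0-5 ALLOC][6-41 FREE]
Op 6: free(b) -> (freed b); heap: [0-41 FREE]
Op 7: d = malloc(1) -> d = 0; heap: [0-0 ALLOC][1-41 FREE]
Op 8: e = malloc(5) -> e = 1; heap: [0-0 ALLOC][1-5 ALLOC][6-41 FREE]
Op 9: free(d) -> (freed d); heap: [0-0 FREE][1-5 ALLOC][6-41 FREE]
Free blocks: [1 36] total_free=37 largest=36 -> 100*(37-36)/37 = 100/37 ≈ 2.703 -> rounds to 3

Answer: 3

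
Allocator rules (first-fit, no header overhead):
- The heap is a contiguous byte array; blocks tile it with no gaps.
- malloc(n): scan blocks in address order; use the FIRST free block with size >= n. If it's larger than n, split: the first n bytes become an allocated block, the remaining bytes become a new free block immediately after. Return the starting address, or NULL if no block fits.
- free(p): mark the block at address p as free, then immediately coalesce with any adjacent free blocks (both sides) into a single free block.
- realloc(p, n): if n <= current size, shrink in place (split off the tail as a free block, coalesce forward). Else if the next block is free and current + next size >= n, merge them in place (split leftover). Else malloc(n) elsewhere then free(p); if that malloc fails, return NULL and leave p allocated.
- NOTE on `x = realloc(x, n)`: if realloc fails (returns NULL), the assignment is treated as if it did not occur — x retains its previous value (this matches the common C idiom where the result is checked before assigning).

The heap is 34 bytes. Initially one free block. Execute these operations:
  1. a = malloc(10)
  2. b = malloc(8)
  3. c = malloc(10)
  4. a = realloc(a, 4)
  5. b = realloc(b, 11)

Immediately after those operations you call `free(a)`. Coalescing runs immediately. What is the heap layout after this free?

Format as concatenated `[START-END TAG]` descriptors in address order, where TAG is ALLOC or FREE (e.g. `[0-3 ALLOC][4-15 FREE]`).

Op 1: a = malloc(10) -> a = 0; heap: [0-9 ALLOC][10-33 FREE]
Op 2: b = malloc(8) -> b = 10; heap: [0-9 ALLOC][10-17 ALLOC][18-33 FREE]
Op 3: c = malloc(10) -> c = 18; heap: [0-9 ALLOC][10-17 ALLOC][18-27 ALLOC][28-33 FREE]
Op 4: a = realloc(a, 4) -> a = 0; heap: [0-3 ALLOC][4-9 FREE][10-17 ALLOC][18-27 ALLOC][28-33 FREE]
Op 5: b = realloc(b, 11) -> NULL (b unchanged); heap: [0-3 ALLOC][4-9 FREE][10-17 ALLOC][18-27 ALLOC][28-33 FREE]
free(a): a = 0 -> block [0-3 ALLOC]; mark free, coalesce with adjacent free neighbors -> [0-9 FREE][10-17 ALLOC][18-27 ALLOC][28-33 FREE]

Answer: [0-9 FREE][10-17 ALLOC][18-27 ALLOC][28-33 FREE]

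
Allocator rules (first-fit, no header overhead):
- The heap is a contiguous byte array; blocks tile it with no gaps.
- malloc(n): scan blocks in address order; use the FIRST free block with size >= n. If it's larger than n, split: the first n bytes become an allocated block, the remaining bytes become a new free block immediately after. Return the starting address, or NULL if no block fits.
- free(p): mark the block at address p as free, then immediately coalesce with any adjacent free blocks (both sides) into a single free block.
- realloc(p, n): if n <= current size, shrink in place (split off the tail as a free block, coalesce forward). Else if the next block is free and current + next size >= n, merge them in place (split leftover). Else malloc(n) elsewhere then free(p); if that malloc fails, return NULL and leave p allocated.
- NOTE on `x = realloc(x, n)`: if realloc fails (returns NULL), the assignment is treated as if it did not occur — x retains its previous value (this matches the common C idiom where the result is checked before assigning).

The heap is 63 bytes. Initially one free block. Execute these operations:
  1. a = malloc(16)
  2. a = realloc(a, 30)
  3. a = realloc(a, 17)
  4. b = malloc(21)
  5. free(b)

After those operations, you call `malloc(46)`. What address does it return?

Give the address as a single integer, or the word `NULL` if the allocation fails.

Answer: 17

Derivation:
Op 1: a = malloc(16) -> a = 0; heap: [0-15 ALLOC][16-62 FREE]
Op 2: a = realloc(a, 30) -> a = 0; heap: [0-29 ALLOC][30-62 FREE]
Op 3: a = realloc(a, 17) -> a = 0; heap: [0-16 ALLOC][17-62 FREE]
Op 4: b = malloc(21) -> b = 17; heap: [0-16 ALLOC][17-37 ALLOC][38-62 FREE]
Op 5: free(b) -> (freed b); heap: [0-16 ALLOC][17-62 FREE]
malloc(46): first-fit scan over [0-16 ALLOC][17-62 FREE] -> 17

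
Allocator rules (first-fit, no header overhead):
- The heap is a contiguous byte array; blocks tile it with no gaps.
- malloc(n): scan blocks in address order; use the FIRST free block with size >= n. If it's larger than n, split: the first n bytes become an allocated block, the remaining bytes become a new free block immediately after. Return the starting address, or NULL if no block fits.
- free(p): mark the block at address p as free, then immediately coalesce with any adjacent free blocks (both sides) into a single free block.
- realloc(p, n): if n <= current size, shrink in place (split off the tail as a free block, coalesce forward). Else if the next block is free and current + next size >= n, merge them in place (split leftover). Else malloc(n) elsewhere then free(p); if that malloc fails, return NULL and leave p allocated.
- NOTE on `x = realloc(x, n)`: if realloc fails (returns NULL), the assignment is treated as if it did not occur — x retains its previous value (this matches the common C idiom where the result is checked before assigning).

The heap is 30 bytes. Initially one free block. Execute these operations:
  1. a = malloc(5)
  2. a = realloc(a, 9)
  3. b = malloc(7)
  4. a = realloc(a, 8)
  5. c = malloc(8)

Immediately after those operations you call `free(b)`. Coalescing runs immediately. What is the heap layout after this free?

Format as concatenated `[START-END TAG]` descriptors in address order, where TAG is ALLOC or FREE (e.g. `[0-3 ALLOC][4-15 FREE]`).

Answer: [0-7 ALLOC][8-15 FREE][16-23 ALLOC][24-29 FREE]

Derivation:
Op 1: a = malloc(5) -> a = 0; heap: [0-4 ALLOC][5-29 FREE]
Op 2: a = realloc(a, 9) -> a = 0; heap: [0-8 ALLOC][9-29 FREE]
Op 3: b = malloc(7) -> b = 9; heap: [0-8 ALLOC][9-15 ALLOC][16-29 FREE]
Op 4: a = realloc(a, 8) -> a = 0; heap: [0-7 ALLOC][8-8 FREE][9-15 ALLOC][16-29 FREE]
Op 5: c = malloc(8) -> c = 16; heap: [0-7 ALLOC][8-8 FREE][9-15 ALLOC][16-23 ALLOC][24-29 FREE]
free(b): b = 9 -> block [9-15 ALLOC]; mark free, coalesce with adjacent free neighbors -> [0-7 ALLOC][8-15 FREE][16-23 ALLOC][24-29 FREE]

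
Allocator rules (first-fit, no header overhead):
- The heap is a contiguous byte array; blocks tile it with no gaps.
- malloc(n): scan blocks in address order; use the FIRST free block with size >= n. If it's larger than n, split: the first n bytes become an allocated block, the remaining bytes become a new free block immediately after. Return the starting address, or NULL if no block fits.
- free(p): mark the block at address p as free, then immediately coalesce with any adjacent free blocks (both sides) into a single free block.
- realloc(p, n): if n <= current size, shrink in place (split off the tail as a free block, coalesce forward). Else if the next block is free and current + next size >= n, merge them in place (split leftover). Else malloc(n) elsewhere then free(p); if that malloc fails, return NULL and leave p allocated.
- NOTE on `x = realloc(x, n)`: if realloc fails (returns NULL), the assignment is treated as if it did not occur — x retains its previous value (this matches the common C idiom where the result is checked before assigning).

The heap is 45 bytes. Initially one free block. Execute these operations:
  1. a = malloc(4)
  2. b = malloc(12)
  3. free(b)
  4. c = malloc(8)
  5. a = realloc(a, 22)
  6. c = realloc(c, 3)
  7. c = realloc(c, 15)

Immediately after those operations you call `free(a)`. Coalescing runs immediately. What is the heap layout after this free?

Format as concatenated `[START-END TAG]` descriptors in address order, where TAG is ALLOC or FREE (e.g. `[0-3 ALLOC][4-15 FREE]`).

Op 1: a = malloc(4) -> a = 0; heap: [0-3 ALLOC][4-44 FREE]
Op 2: b = malloc(12) -> b = 4; heap: [0-3 ALLOC][4-15 ALLOC][16-44 FREE]
Op 3: free(b) -> (freed b); heap: [0-3 ALLOC][4-44 FREE]
Op 4: c = malloc(8) -> c = 4; heap: [0-3 ALLOC][4-11 ALLOC][12-44 FREE]
Op 5: a = realloc(a, 22) -> a = 12; heap: [0-3 FREE][4-11 ALLOC][12-33 ALLOC][34-44 FREE]
Op 6: c = realloc(c, 3) -> c = 4; heap: [0-3 FREE][4-6 ALLOC][7-11 FREE][12-33 ALLOC][34-44 FREE]
Op 7: c = realloc(c, 15) -> NULL (c unchanged); heap: [0-3 FREE][4-6 ALLOC][7-11 FREE][12-33 ALLOC][34-44 FREE]
free(a): a = 12 -> block [12-33 ALLOC]; mark free, coalesce with adjacent free neighbors -> [0-3 FREE][4-6 ALLOC][7-44 FREE]

Answer: [0-3 FREE][4-6 ALLOC][7-44 FREE]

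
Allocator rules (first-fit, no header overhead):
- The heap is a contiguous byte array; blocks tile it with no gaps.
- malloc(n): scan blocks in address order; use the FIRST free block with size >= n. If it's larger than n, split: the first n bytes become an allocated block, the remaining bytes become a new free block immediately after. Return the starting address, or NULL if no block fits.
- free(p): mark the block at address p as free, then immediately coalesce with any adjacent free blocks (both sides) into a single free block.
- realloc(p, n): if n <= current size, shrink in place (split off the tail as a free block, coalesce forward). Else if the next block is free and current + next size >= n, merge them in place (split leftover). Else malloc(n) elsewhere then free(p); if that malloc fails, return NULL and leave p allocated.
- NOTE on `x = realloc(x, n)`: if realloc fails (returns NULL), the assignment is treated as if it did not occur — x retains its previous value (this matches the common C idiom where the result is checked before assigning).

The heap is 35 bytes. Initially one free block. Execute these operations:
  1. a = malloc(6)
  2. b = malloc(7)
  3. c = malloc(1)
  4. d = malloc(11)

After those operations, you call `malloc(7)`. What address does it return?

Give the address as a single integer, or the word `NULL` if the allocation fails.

Answer: 25

Derivation:
Op 1: a = malloc(6) -> a = 0; heap: [0-5 ALLOC][6-34 FREE]
Op 2: b = malloc(7) -> b = 6; heap: [0-5 ALLOC][6-12 ALLOC][13-34 FREE]
Op 3: c = malloc(1) -> c = 13; heap: [0-5 ALLOC][6-12 ALLOC][13-13 ALLOC][14-34 FREE]
Op 4: d = malloc(11) -> d = 14; heap: [0-5 ALLOC][6-12 ALLOC][13-13 ALLOC][14-24 ALLOC][25-34 FREE]
malloc(7): first-fit scan over [0-5 ALLOC][6-12 ALLOC][13-13 ALLOC][14-24 ALLOC][25-34 FREE] -> 25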